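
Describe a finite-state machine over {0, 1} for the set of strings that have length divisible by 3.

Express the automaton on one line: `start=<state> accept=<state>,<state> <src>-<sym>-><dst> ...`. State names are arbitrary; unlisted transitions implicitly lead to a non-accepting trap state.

start=q0 accept=q0 q0-0->q1 q0-1->q1 q1-0->q2 q1-1->q2 q2-0->q0 q2-1->q0

Only the length mod 3 matters, so use a 3-cycle: from any state, every input symbol moves to the next state, wrapping q2 back to q0. Mark q0 accepting.
        0   1  
>* q0   q1  q1 
   q1   q2  q2 
   q2   q0  q0 
(> = start, * = accepting)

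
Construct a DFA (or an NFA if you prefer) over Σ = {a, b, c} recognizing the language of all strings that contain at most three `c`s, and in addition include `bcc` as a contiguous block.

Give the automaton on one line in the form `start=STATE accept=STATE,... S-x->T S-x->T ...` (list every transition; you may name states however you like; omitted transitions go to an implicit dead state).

start=s0 accept=s6,s8 s0-a->s0 s0-b->s1 s0-c->s2 s1-a->s0 s1-b->s1 s1-c->s3 s2-a->s2 s2-b->s4 s2-c->s5 s3-a->s2 s3-b->s4 s3-c->s6 s4-a->s2 s4-b->s4 s4-c->s7 s5-a->s5 s5-b->s5 s5-c->s5 s6-a->s6 s6-b->s6 s6-c->s8 s7-a->s5 s7-b->s5 s7-c->s8 s8-a->s8 s8-b->s8 s8-c->s5

Run two small machines in parallel and take their product. The first has 5 states tracking the count of `c`s, saturating at 4; the second has 4 states tracking whether and how much of `bcc` has been seen. A product state is a pair (one from each), accepting exactly when both do. After merging equivalent states the machine shrinks.
A 9-state machine:
        a   b   c  
>  s0   s0  s1  s2 
   s1   s0  s1  s3 
   s2   s2  s4  s5 
   s3   s2  s4  s6 
   s4   s2  s4  s7 
   s5   s5  s5  s5 
 * s6   s6  s6  s8 
   s7   s5  s5  s8 
 * s8   s8  s8  s5 
(> = start, * = accepting)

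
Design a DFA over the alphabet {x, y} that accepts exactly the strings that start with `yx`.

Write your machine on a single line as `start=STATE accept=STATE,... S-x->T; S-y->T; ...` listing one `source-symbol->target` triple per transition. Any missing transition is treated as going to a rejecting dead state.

Walk along `yx` while the input agrees: from A take `y` to B, and so on. Any deviation drops to the rejecting sink D. Once C is reached the prefix is confirmed and every continuation is accepted.
       x  y 
>  A   D  B 
   B   C  D 
 * C   C  C 
   D   D  D 
(> = start, * = accepting)

start=A; accept=C; A-x->D; A-y->B; B-x->C; B-y->D; C-x->C; C-y->C; D-x->D; D-y->D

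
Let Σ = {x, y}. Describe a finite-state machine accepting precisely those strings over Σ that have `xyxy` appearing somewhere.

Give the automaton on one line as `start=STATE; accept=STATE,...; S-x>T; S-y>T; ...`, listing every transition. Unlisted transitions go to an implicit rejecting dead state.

States q0..q3 record the length of the longest prefix of `xyxy` that matches the current input suffix. Reaching q4 means `xyxy` has been seen, and we stay there forever. Accept from q4.
A 5-state machine:
        x   y  
>  q0   q1  q0 
   q1   q1  q2 
   q2   q3  q0 
   q3   q1  q4 
 * q4   q4  q4 
(> = start, * = accepting)

start=q0; accept=q4; q0-x>q1; q0-y>q0; q1-x>q1; q1-y>q2; q2-x>q3; q2-y>q0; q3-x>q1; q3-y>q4; q4-x>q4; q4-y>q4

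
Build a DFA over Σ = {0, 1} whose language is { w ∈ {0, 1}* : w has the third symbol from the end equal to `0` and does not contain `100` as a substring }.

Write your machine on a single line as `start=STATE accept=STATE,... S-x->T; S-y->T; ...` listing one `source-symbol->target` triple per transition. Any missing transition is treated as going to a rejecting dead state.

Handle the two conditions separately and then intersect. The first has 15 states tracking the last 3 symbols read; the second has 4 states tracking partial matches of the forbidden pattern `100`. A product state is a pair (one from each), accepting exactly when both do. Minimizing collapses redundant product states.
With 11 states:
          0    1  
>  q0     q1   q2 
   q1     q3   q4 
   q2     q5   q2 
   q3     q6   q7 
   q4     q8   q9 
   q5    q10   q4 
 * q6     q6   q7 
 * q7     q8   q9 
 * q8    q10   q4 
 * q9     q5   q2 
   q10   q10  q10 
(> = start, * = accepting)

start=q0; accept=q6,q7,q8,q9; q0-0->q1; q0-1->q2; q1-0->q3; q1-1->q4; q2-0->q5; q2-1->q2; q3-0->q6; q3-1->q7; q4-0->q8; q4-1->q9; q5-0->q10; q5-1->q4; q6-0->q6; q6-1->q7; q7-0->q8; q7-1->q9; q8-0->q10; q8-1->q4; q9-0->q5; q9-1->q2; q10-0->q10; q10-1->q10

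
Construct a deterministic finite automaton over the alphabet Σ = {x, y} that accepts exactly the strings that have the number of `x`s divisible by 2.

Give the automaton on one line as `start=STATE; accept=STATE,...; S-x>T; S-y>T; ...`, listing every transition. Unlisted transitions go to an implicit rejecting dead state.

Keep the running count of `x`s modulo 2: each `x` advances along the cycle A → B → A while other symbols loop. Accept at A.
A 2-state machine:
       x  y 
>* A   B  A 
   B   A  B 
(> = start, * = accepting)

start=A; accept=A; A-x>B; A-y>A; B-x>A; B-y>B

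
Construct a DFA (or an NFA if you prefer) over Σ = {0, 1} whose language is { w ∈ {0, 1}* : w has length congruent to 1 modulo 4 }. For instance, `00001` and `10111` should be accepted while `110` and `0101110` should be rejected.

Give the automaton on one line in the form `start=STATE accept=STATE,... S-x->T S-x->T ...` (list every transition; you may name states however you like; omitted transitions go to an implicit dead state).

Only the length mod 4 matters, so use a 4-cycle: from any state, every input symbol moves to the next state, wrapping q3 back to q0. Mark q1 accepting.
With 4 states:
        0   1  
>  q0   q1  q1 
 * q1   q2  q2 
   q2   q3  q3 
   q3   q0  q0 
(> = start, * = accepting)

start=q0 accept=q1 q0-0->q1 q0-1->q1 q1-0->q2 q1-1->q2 q2-0->q3 q2-1->q3 q3-0->q0 q3-1->q0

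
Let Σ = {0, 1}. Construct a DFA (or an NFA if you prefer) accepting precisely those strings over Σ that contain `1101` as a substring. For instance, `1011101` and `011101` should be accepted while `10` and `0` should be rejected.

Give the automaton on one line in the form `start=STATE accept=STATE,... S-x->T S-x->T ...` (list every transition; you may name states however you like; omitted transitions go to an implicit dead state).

Track how much of `1101` has been matched so far: state q0 is no progress, q4 is the absorbing accept state reached once `1101` has occurred. Intermediate states record partial matches; on a mismatch, fall back to the longest reusable overlap.
5 states suffice.
        0   1  
>  q0   q0  q1 
   q1   q0  q2 
   q2   q3  q2 
   q3   q0  q4 
 * q4   q4  q4 
(> = start, * = accepting)

start=q0 accept=q4 q0-0->q0 q0-1->q1 q1-0->q0 q1-1->q2 q2-0->q3 q2-1->q2 q3-0->q0 q3-1->q4 q4-0->q4 q4-1->q4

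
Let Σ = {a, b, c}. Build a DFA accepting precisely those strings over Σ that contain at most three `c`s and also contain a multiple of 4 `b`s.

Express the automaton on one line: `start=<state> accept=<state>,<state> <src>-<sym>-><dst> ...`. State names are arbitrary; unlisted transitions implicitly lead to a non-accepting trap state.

start=S0 accept=S0,S2,S5,S9 S0-a->S0 S0-b->S1 S0-c->S2 S1-a->S1 S1-b->S3 S1-c->S4 S2-a->S2 S2-b->S4 S2-c->S5 S3-a->S3 S3-b->S6 S3-c->S7 S4-a->S4 S4-b->S7 S4-c->S8 S5-a->S5 S5-b->S8 S5-c->S9 S6-a->S6 S6-b->S0 S6-c->S10 S7-a->S7 S7-b->S10 S7-c->S11 S8-a->S8 S8-b->S11 S8-c->S12 S9-a->S9 S9-b->S12 S9-c->S13 S10-a->S10 S10-b->S2 S10-c->S14 S11-a->S11 S11-b->S14 S11-c->S15 S12-a->S12 S12-b->S15 S12-c->S16 S13-a->S13 S13-b->S16 S13-c->S13 S14-a->S14 S14-b->S5 S14-c->S17 S15-a->S15 S15-b->S17 S15-c->S18 S16-a->S16 S16-b->S18 S16-c->S16 S17-a->S17 S17-b->S9 S17-c->S19 S18-a->S18 S18-b->S19 S18-c->S18 S19-a->S19 S19-b->S13 S19-c->S19

Build one automaton per condition and run them in lockstep. The first has 5 states tracking the count of `c`s, saturating at 4; the second has 4 states tracking the count of `b`s modulo 4. A product state is a pair (one from each), accepting exactly when both do.
          a    b    c  
>* S0     S0   S1   S2 
   S1     S1   S3   S4 
 * S2     S2   S4   S5 
   S3     S3   S6   S7 
   S4     S4   S7   S8 
 * S5     S5   S8   S9 
   S6     S6   S0  S10 
   S7     S7  S10  S11 
   S8     S8  S11  S12 
 * S9     S9  S12  S13 
   S10   S10   S2  S14 
   S11   S11  S14  S15 
   S12   S12  S15  S16 
   S13   S13  S16  S13 
   S14   S14   S5  S17 
   S15   S15  S17  S18 
   S16   S16  S18  S16 
   S17   S17   S9  S19 
   S18   S18  S19  S18 
   S19   S19  S13  S19 
(> = start, * = accepting)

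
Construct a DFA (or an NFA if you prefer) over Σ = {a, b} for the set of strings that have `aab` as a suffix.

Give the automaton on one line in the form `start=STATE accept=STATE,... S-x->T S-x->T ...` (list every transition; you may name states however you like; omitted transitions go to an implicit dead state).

start=q0 accept=q3 q0-a->q1 q0-b->q0 q1-a->q2 q1-b->q0 q2-a->q2 q2-b->q3 q3-a->q1 q3-b->q0

Remember how much of `aab` the current input suffix matches. State q0 means no match yet; q1 means the last symbol is `a`; q2 means the last 2 symbols are `aa`; q3 means the last 3 symbols are `aab`. Only q3 accepts. On a mismatch, fall back to the longest proper suffix that is still a prefix of `aab`.
A 4-state machine:
        a   b  
>  q0   q1  q0 
   q1   q2  q0 
   q2   q2  q3 
 * q3   q1  q0 
(> = start, * = accepting)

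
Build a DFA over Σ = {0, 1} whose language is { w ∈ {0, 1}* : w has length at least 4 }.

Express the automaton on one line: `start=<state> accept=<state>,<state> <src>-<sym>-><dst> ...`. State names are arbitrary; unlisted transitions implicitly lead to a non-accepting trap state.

start=q0 accept=q4,q5 q0-0->q1 q0-1->q1 q1-0->q2 q1-1->q2 q2-0->q3 q2-1->q3 q3-0->q4 q3-1->q4 q4-0->q5 q4-1->q5 q5-0->q5 q5-1->q5

Count input length up to 5: every symbol moves from q0 toward q5, which means 'more than 4' and absorbs. Accept from {q4, q5}.
A 6-state machine:
        0   1  
>  q0   q1  q1 
   q1   q2  q2 
   q2   q3  q3 
   q3   q4  q4 
 * q4   q5  q5 
 * q5   q5  q5 
(> = start, * = accepting)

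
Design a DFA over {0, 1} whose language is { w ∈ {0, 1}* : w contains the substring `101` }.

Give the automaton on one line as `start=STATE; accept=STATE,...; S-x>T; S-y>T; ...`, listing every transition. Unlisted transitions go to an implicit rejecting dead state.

Track how much of `101` has been matched so far: state A is no progress, D is the absorbing accept state reached once `101` has occurred. Intermediate states record partial matches; on a mismatch, fall back to the longest reusable overlap.
       0  1 
>  A   A  B 
   B   C  B 
   C   A  D 
 * D   D  D 
(> = start, * = accepting)

start=A; accept=D; A-0>A; A-1>B; B-0>C; B-1>B; C-0>A; C-1>D; D-0>D; D-1>D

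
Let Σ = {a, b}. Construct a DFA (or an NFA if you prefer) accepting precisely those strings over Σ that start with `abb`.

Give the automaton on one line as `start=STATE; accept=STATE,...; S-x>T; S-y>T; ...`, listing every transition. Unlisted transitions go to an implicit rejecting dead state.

start=q0; accept=q3; q0-a>q1; q0-b>q4; q1-a>q4; q1-b>q2; q2-a>q4; q2-b>q3; q3-a>q3; q3-b>q3; q4-a>q4; q4-b>q4

Check the first 3 symbols one by one: q0 through q2 record how many have matched `abb` so far; any wrong symbol goes to the dead state q4. After all 3 match we enter the accepting sink q3.
With 5 states:
        a   b  
>  q0   q1  q4 
   q1   q4  q2 
   q2   q4  q3 
 * q3   q3  q3 
   q4   q4  q4 
(> = start, * = accepting)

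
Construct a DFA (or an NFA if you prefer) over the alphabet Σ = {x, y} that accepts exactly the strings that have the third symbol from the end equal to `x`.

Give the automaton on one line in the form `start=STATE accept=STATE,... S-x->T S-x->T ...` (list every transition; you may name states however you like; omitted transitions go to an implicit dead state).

A DFA must remember the last 3 symbols (since which symbol is third-to-last isn't known until the input ends). Use one state per possible window of the last ≤3 symbols; accept from those whose window starts with `x`.
15 states suffice.
          x    y  
>  q0     q1   q2 
   q1     q3   q4 
   q2     q5   q6 
   q3     q7   q8 
   q4     q9  q10 
   q5    q11  q12 
   q6    q13  q14 
 * q7     q7   q8 
 * q8     q9  q10 
 * q9    q11  q12 
 * q10   q13  q14 
   q11    q7   q8 
   q12    q9  q10 
   q13   q11  q12 
   q14   q13  q14 
(> = start, * = accepting)

start=q0 accept=q7,q8,q9,q10 q0-x->q1 q0-y->q2 q1-x->q3 q1-y->q4 q2-x->q5 q2-y->q6 q3-x->q7 q3-y->q8 q4-x->q9 q4-y->q10 q5-x->q11 q5-y->q12 q6-x->q13 q6-y->q14 q7-x->q7 q7-y->q8 q8-x->q9 q8-y->q10 q9-x->q11 q9-y->q12 q10-x->q13 q10-y->q14 q11-x->q7 q11-y->q8 q12-x->q9 q12-y->q10 q13-x->q11 q13-y->q12 q14-x->q13 q14-y->q14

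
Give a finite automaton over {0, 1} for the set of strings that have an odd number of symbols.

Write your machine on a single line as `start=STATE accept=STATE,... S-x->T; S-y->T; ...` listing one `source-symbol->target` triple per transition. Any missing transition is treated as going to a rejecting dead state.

Count input length modulo 2: every symbol advances one step around the cycle q0 → q1 → q0. Accept at q1.
        0   1  
>  q0   q1  q1 
 * q1   q0  q0 
(> = start, * = accepting)

start=q0; accept=q1; q0-0->q1; q0-1->q1; q1-0->q0; q1-1->q0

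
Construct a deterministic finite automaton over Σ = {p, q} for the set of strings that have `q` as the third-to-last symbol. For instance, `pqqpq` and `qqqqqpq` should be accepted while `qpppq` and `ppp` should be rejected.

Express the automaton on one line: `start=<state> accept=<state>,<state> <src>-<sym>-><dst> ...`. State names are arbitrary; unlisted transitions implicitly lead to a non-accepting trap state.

Because acceptance depends on a position counted from the end, the machine has to buffer the most recent 3 symbols. Make each state the string of the last up-to-3 symbols read; on input `x` shift the window left and append `x`. Accept when the buffered window has length 3 and begins with `q`.
          p    q  
>  S0     S1   S2 
   S1     S3   S4 
   S2     S5   S6 
   S3     S7   S8 
   S4     S9  S10 
   S5    S11  S12 
   S6    S13  S14 
   S7     S7   S8 
   S8     S9  S10 
   S9    S11  S12 
   S10   S13  S14 
 * S11    S7   S8 
 * S12    S9  S10 
 * S13   S11  S12 
 * S14   S13  S14 
(> = start, * = accepting)

start=S0 accept=S11,S12,S13,S14 S0-p->S1 S0-q->S2 S1-p->S3 S1-q->S4 S2-p->S5 S2-q->S6 S3-p->S7 S3-q->S8 S4-p->S9 S4-q->S10 S5-p->S11 S5-q->S12 S6-p->S13 S6-q->S14 S7-p->S7 S7-q->S8 S8-p->S9 S8-q->S10 S9-p->S11 S9-q->S12 S10-p->S13 S10-q->S14 S11-p->S7 S11-q->S8 S12-p->S9 S12-q->S10 S13-p->S11 S13-q->S12 S14-p->S13 S14-q->S14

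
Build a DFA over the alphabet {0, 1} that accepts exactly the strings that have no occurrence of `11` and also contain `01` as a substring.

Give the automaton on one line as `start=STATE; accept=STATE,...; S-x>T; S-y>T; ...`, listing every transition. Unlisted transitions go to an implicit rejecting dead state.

start=A; accept=D,F; A-0>B; A-1>C; B-0>B; B-1>D; C-0>B; C-1>E; D-0>F; D-1>G; E-0>H; E-1>E; F-0>F; F-1>D; G-0>G; G-1>G; H-0>H; H-1>G

Handle the two conditions separately and then intersect. The first has 3 states tracking partial matches of the forbidden pattern `11`; the second has 3 states tracking whether and how much of `01` has been seen. A product state is a pair (one from each), accepting exactly when both do.
An 8-state machine:
       0  1 
>  A   B  C 
   B   B  D 
   C   B  E 
 * D   F  G 
   E   H  E 
 * F   F  D 
   G   G  G 
   H   H  G 
(> = start, * = accepting)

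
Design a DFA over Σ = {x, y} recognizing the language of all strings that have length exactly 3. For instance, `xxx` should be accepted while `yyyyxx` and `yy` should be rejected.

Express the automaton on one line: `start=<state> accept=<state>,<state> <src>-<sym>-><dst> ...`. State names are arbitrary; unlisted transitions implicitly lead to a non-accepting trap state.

start=q0 accept=q3 q0-x->q1 q0-y->q1 q1-x->q2 q1-y->q2 q2-x->q3 q2-y->q3 q3-x->q4 q3-y->q4 q4-x->q4 q4-y->q4

Count input length up to 4: every symbol moves from q0 toward q4, which means 'more than 3' and absorbs. Accept from {q3}.
With 5 states:
        x   y  
>  q0   q1  q1 
   q1   q2  q2 
   q2   q3  q3 
 * q3   q4  q4 
   q4   q4  q4 
(> = start, * = accepting)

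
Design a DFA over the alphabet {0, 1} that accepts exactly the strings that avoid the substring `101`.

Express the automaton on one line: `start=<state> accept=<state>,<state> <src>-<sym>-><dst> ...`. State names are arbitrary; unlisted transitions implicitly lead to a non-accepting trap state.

start=q0 accept=q0,q1,q2 q0-0->q0 q0-1->q1 q1-0->q2 q1-1->q1 q2-0->q0 q2-1->q3 q3-0->q3 q3-1->q3

This is the complement of 'contains `101`'. Use the same substring-matching states — q0 through q3 holding how much of `101` has just been matched — but flip the accepting set: everything except the trap q3 accepts.
4 states suffice.
        0   1  
>* q0   q0  q1 
 * q1   q2  q1 
 * q2   q0  q3 
   q3   q3  q3 
(> = start, * = accepting)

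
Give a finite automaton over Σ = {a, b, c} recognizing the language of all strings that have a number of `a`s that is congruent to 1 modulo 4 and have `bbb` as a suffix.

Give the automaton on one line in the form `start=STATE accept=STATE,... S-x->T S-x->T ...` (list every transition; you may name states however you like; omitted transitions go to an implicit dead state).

Build one automaton per condition and run them in lockstep. One (4 states) tracks the count of `a`s modulo 4; the other (4 states) tracks how much of the suffix `bbb` has currently been matched. Each combined state is a pair, one component from each; accept when both components accept.
A 16-state machine:
          a    b    c  
>  S0     S1   S2   S0 
   S1     S3   S4   S1 
   S2     S1   S5   S0 
   S3     S6   S7   S3 
   S4     S3   S8   S1 
   S5     S1   S9   S0 
   S6     S0  S10   S6 
   S7     S6  S11   S3 
   S8     S3  S12   S1 
   S9     S1   S9   S0 
   S10    S0  S13   S6 
   S11    S6  S14   S3 
 * S12    S3  S12   S1 
   S13    S0  S15   S6 
   S14    S6  S14   S3 
   S15    S0  S15   S6 
(> = start, * = accepting)

start=S0 accept=S12 S0-a->S1 S0-b->S2 S0-c->S0 S1-a->S3 S1-b->S4 S1-c->S1 S2-a->S1 S2-b->S5 S2-c->S0 S3-a->S6 S3-b->S7 S3-c->S3 S4-a->S3 S4-b->S8 S4-c->S1 S5-a->S1 S5-b->S9 S5-c->S0 S6-a->S0 S6-b->S10 S6-c->S6 S7-a->S6 S7-b->S11 S7-c->S3 S8-a->S3 S8-b->S12 S8-c->S1 S9-a->S1 S9-b->S9 S9-c->S0 S10-a->S0 S10-b->S13 S10-c->S6 S11-a->S6 S11-b->S14 S11-c->S3 S12-a->S3 S12-b->S12 S12-c->S1 S13-a->S0 S13-b->S15 S13-c->S6 S14-a->S6 S14-b->S14 S14-c->S3 S15-a->S0 S15-b->S15 S15-c->S6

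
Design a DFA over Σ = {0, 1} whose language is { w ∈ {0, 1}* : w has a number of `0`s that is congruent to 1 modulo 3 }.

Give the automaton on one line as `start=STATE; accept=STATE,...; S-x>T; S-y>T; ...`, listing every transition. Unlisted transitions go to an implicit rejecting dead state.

start=q0; accept=q1; q0-0>q1; q0-1>q0; q1-0>q2; q1-1>q1; q2-0>q0; q2-1>q2

The only thing that matters is how many `0`s have appeared, reduced mod 3. Use one state per residue: q0 for 0, …, q2 for 2. Reading `0` moves to the next residue; anything else stays put. q1 is accepting.
3 states suffice.
        0   1  
>  q0   q1  q0 
 * q1   q2  q1 
   q2   q0  q2 
(> = start, * = accepting)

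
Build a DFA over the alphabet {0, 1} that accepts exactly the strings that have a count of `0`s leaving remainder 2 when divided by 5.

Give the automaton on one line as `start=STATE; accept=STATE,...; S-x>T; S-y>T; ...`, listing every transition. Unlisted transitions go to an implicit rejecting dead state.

start=q0; accept=q2; q0-0>q1; q0-1>q0; q1-0>q2; q1-1>q1; q2-0>q3; q2-1>q2; q3-0>q4; q3-1>q3; q4-0>q0; q4-1>q4

Keep the running count of `0`s modulo 5: each `0` advances along the cycle q0 → q1 → q2 → q3 → q4 → q0 while other symbols loop. Accept at q2.
With 5 states:
        0   1  
>  q0   q1  q0 
   q1   q2  q1 
 * q2   q3  q2 
   q3   q4  q3 
   q4   q0  q4 
(> = start, * = accepting)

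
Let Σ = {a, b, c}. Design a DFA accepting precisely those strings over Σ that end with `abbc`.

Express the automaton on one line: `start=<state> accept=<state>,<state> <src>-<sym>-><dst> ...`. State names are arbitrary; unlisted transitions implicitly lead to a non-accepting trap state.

start=S0 accept=S4 S0-a->S1 S0-b->S0 S0-c->S0 S1-a->S1 S1-b->S2 S1-c->S0 S2-a->S1 S2-b->S3 S2-c->S0 S3-a->S1 S3-b->S0 S3-c->S4 S4-a->S1 S4-b->S0 S4-c->S0

Remember how much of `abbc` the current input suffix matches. State S0 means no match yet; S1 means the last symbol is `a`; S2 means the last 2 symbols are `ab`; S3 means the last 3 symbols are `abb`; S4 means the last 4 symbols are `abbc`. Only S4 accepts. On a mismatch, fall back to the longest proper suffix that is still a prefix of `abbc`.
        a   b   c  
>  S0   S1  S0  S0 
   S1   S1  S2  S0 
   S2   S1  S3  S0 
   S3   S1  S0  S4 
 * S4   S1  S0  S0 
(> = start, * = accepting)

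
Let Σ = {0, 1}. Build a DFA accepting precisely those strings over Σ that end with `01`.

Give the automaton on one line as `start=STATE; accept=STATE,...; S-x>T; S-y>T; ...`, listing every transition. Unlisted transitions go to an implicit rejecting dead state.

Let each state record the length of the longest suffix of the input read so far that is also a prefix of `01`. s1 means the last symbol is `0`; s2 means the last 2 symbols are `01`. Accept only at s2, where the string currently ends in `01`.
A 3-state machine:
        0   1  
>  s0   s1  s0 
   s1   s1  s2 
 * s2   s1  s0 
(> = start, * = accepting)

start=s0; accept=s2; s0-0>s1; s0-1>s0; s1-0>s1; s1-1>s2; s2-0>s1; s2-1>s0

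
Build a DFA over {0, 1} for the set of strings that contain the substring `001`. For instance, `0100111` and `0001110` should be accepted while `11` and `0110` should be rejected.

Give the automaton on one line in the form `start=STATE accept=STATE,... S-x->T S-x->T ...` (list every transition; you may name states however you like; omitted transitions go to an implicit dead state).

start=s0 accept=s3 s0-0->s1 s0-1->s0 s1-0->s2 s1-1->s0 s2-0->s2 s2-1->s3 s3-0->s3 s3-1->s3

Track how much of `001` has been matched so far: state s0 is no progress, s3 is the absorbing accept state reached once `001` has occurred. Intermediate states record partial matches; on a mismatch, fall back to the longest reusable overlap.
With 4 states:
        0   1  
>  s0   s1  s0 
   s1   s2  s0 
   s2   s2  s3 
 * s3   s3  s3 
(> = start, * = accepting)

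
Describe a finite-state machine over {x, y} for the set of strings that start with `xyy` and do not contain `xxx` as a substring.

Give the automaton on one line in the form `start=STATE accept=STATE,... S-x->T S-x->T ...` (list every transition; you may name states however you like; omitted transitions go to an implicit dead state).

Build one automaton per condition and run them in lockstep. One (5 states) tracks whether the input so far still matches the prefix `xyy`; the other (4 states) tracks partial matches of the forbidden pattern `xxx`. Each combined state is a pair, one component from each; accept when both components accept. After merging equivalent states the machine shrinks.
A 7-state machine:
        x   y  
>  s0   s1  s2 
   s1   s2  s3 
   s2   s2  s2 
   s3   s2  s4 
 * s4   s5  s4 
 * s5   s6  s4 
 * s6   s2  s4 
(> = start, * = accepting)

start=s0 accept=s4,s5,s6 s0-x->s1 s0-y->s2 s1-x->s2 s1-y->s3 s2-x->s2 s2-y->s2 s3-x->s2 s3-y->s4 s4-x->s5 s4-y->s4 s5-x->s6 s5-y->s4 s6-x->s2 s6-y->s4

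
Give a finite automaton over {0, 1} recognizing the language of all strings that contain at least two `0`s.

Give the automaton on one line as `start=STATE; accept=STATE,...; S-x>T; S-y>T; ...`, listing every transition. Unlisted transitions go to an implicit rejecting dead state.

Only the number of `0`s matters, and only up to 3. Make a chain q0 → q1 → q2 → q3 advanced by each `0` (with q3 absorbing); every other symbol self-loops. The accepting set is {q2, q3}.
A 4-state machine:
        0   1  
>  q0   q1  q0 
   q1   q2  q1 
 * q2   q3  q2 
 * q3   q3  q3 
(> = start, * = accepting)

start=q0; accept=q2,q3; q0-0>q1; q0-1>q0; q1-0>q2; q1-1>q1; q2-0>q3; q2-1>q2; q3-0>q3; q3-1>q3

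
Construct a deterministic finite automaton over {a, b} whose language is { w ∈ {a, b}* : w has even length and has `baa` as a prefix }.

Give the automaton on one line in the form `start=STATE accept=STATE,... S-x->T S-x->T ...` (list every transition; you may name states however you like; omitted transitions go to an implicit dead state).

Run two small machines in parallel and take their product. The first has 2 states tracking the input length modulo 2; the second has 5 states tracking whether the input so far still matches the prefix `baa`. A product state is a pair (one from each), accepting exactly when both do.
7 states suffice.
        a   b  
>  S0   S1  S2 
   S1   S3  S3 
   S2   S4  S3 
   S3   S1  S1 
   S4   S5  S1 
   S5   S6  S6 
 * S6   S5  S5 
(> = start, * = accepting)

start=S0 accept=S6 S0-a->S1 S0-b->S2 S1-a->S3 S1-b->S3 S2-a->S4 S2-b->S3 S3-a->S1 S3-b->S1 S4-a->S5 S4-b->S1 S5-a->S6 S5-b->S6 S6-a->S5 S6-b->S5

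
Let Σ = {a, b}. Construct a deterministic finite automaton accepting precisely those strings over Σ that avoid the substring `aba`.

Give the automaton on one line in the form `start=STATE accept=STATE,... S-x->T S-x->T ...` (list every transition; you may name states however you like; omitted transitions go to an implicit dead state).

Track partial matches of the forbidden pattern `aba`. State q3 is a dead state reached once `aba` has occurred; every other state accepts. q0 means no part of `aba` is currently matched.
4 states suffice.
        a   b  
>* q0   q1  q0 
 * q1   q1  q2 
 * q2   q3  q0 
   q3   q3  q3 
(> = start, * = accepting)

start=q0 accept=q0,q1,q2 q0-a->q1 q0-b->q0 q1-a->q1 q1-b->q2 q2-a->q3 q2-b->q0 q3-a->q3 q3-b->q3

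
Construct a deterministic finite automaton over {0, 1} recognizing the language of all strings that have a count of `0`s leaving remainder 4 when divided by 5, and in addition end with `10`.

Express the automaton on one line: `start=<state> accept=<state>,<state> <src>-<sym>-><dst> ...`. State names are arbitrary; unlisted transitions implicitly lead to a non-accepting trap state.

start=q0 accept=q13 q0-0->q1 q0-1->q2 q1-0->q3 q1-1->q4 q2-0->q5 q2-1->q2 q3-0->q6 q3-1->q7 q4-0->q8 q4-1->q4 q5-0->q3 q5-1->q4 q6-0->q9 q6-1->q10 q7-0->q11 q7-1->q7 q8-0->q6 q8-1->q7 q9-0->q0 q9-1->q12 q10-0->q13 q10-1->q10 q11-0->q9 q11-1->q10 q12-0->q14 q12-1->q12 q13-0->q0 q13-1->q12 q14-0->q1 q14-1->q2

Handle the two conditions separately and then intersect. One (5 states) tracks the count of `0`s modulo 5; the other (3 states) tracks how much of the suffix `10` has currently been matched. Each combined state is a pair, one component from each; accept when both components accept.
15 states suffice.
          0    1  
>  q0     q1   q2 
   q1     q3   q4 
   q2     q5   q2 
   q3     q6   q7 
   q4     q8   q4 
   q5     q3   q4 
   q6     q9  q10 
   q7    q11   q7 
   q8     q6   q7 
   q9     q0  q12 
   q10   q13  q10 
   q11    q9  q10 
   q12   q14  q12 
 * q13    q0  q12 
   q14    q1   q2 
(> = start, * = accepting)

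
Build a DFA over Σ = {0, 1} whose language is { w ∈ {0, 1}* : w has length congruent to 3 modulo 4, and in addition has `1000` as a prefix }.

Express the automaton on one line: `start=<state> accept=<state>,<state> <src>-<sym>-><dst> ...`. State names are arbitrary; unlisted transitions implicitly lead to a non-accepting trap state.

Build one automaton per condition and run them in lockstep. The first has 4 states tracking the input length modulo 4; the second has 6 states tracking whether the input so far still matches the prefix `1000`. A product state is a pair (one from each), accepting exactly when both do.
          0    1  
>  q0     q1   q2 
   q1     q3   q3 
   q2     q4   q3 
   q3     q5   q5 
   q4     q6   q5 
   q5     q7   q7 
   q6     q8   q7 
   q7     q1   q1 
   q8     q9   q9 
   q9    q10  q10 
   q10   q11  q11 
 * q11    q8   q8 
(> = start, * = accepting)

start=q0 accept=q11 q0-0->q1 q0-1->q2 q1-0->q3 q1-1->q3 q2-0->q4 q2-1->q3 q3-0->q5 q3-1->q5 q4-0->q6 q4-1->q5 q5-0->q7 q5-1->q7 q6-0->q8 q6-1->q7 q7-0->q1 q7-1->q1 q8-0->q9 q8-1->q9 q9-0->q10 q9-1->q10 q10-0->q11 q10-1->q11 q11-0->q8 q11-1->q8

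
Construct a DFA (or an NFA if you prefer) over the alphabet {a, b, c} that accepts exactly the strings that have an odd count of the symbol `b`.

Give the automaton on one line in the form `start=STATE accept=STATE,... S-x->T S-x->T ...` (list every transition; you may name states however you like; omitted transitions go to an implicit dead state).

The only thing that matters is how many `b`s have appeared, reduced mod 2. Use one state per residue: q0 for 0, …, q1 for 1. Reading `b` moves to the next residue; anything else stays put. q1 is accepting.
With 2 states:
        a   b   c  
>  q0   q0  q1  q0 
 * q1   q1  q0  q1 
(> = start, * = accepting)

start=q0 accept=q1 q0-a->q0 q0-b->q1 q0-c->q0 q1-a->q1 q1-b->q0 q1-c->q1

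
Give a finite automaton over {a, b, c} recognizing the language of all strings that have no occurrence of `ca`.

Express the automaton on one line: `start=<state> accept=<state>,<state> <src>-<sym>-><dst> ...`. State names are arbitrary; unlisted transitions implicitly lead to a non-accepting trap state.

Track partial matches of the forbidden pattern `ca`. State S2 is a dead state reached once `ca` has occurred; every other state accepts. S0 means no part of `ca` is currently matched.
A 3-state machine:
        a   b   c  
>* S0   S0  S0  S1 
 * S1   S2  S0  S1 
   S2   S2  S2  S2 
(> = start, * = accepting)

start=S0 accept=S0,S1 S0-a->S0 S0-b->S0 S0-c->S1 S1-a->S2 S1-b->S0 S1-c->S1 S2-a->S2 S2-b->S2 S2-c->S2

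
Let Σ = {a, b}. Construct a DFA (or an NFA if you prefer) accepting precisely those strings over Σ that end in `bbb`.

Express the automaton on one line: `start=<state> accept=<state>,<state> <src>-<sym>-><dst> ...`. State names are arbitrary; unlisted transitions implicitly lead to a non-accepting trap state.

start=q0 accept=q3 q0-a->q0 q0-b->q1 q1-a->q0 q1-b->q2 q2-a->q0 q2-b->q3 q3-a->q0 q3-b->q3

Remember how much of `bbb` the current input suffix matches. State q0 means no match yet; q1 means the last symbol is `b`; q2 means the last 2 symbols are `bb`; q3 means the last 3 symbols are `bbb`. Only q3 accepts. On a mismatch, fall back to the longest proper suffix that is still a prefix of `bbb`.
4 states suffice.
        a   b  
>  q0   q0  q1 
   q1   q0  q2 
   q2   q0  q3 
 * q3   q0  q3 
(> = start, * = accepting)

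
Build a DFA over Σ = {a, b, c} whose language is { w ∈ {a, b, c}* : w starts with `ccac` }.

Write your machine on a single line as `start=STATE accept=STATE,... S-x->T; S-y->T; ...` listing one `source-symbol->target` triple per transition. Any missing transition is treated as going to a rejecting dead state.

start=S0; accept=S4; S0-a->S5; S0-b->S5; S0-c->S1; S1-a->S5; S1-b->S5; S1-c->S2; S2-a->S3; S2-b->S5; S2-c->S5; S3-a->S5; S3-b->S5; S3-c->S4; S4-a->S4; S4-b->S4; S4-c->S4; S5-a->S5; S5-b->S5; S5-c->S5

Check the first 4 symbols one by one: S0 through S3 record how many have matched `ccac` so far; any wrong symbol goes to the dead state S5. After all 4 match we enter the accepting sink S4.
A 6-state machine:
        a   b   c  
>  S0   S5  S5  S1 
   S1   S5  S5  S2 
   S2   S3  S5  S5 
   S3   S5  S5  S4 
 * S4   S4  S4  S4 
   S5   S5  S5  S5 
(> = start, * = accepting)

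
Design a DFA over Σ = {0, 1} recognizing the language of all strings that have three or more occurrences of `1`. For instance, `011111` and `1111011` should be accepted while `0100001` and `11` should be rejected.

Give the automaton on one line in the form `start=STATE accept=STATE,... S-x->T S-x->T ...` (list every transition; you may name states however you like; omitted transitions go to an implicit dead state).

Only the number of `1`s matters, and only up to 4. Make a chain A → B → C → D → E advanced by each `1` (with E absorbing); every other symbol self-loops. The accepting set is {D, E}.
With 5 states:
       0  1 
>  A   A  B 
   B   B  C 
   C   C  D 
 * D   D  E 
 * E   E  E 
(> = start, * = accepting)

start=A accept=D,E A-0->A A-1->B B-0->B B-1->C C-0->C C-1->D D-0->D D-1->E E-0->E E-1->E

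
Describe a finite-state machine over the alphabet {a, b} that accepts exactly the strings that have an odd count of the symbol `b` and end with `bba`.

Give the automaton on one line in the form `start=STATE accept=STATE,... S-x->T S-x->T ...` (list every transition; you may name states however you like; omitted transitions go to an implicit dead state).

Run two small machines in parallel and take their product. The first has 2 states tracking the count of `b`s modulo 2; the second has 4 states tracking how much of the suffix `bba` has currently been matched. A product state is a pair (one from each), accepting exactly when both do. After merging equivalent states the machine shrinks.
With 5 states:
        a   b  
>  s0   s0  s1 
   s1   s1  s2 
   s2   s0  s3 
   s3   s4  s2 
 * s4   s1  s2 
(> = start, * = accepting)

start=s0 accept=s4 s0-a->s0 s0-b->s1 s1-a->s1 s1-b->s2 s2-a->s0 s2-b->s3 s3-a->s4 s3-b->s2 s4-a->s1 s4-b->s2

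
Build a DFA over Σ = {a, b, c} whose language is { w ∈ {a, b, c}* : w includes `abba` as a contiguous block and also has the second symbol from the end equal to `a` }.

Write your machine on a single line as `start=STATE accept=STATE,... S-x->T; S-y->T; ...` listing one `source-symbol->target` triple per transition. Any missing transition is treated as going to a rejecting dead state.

Run two small machines in parallel and take their product. One (5 states) tracks whether and how much of `abba` has been seen; the other (13 states) tracks the last 2 symbols read. Each combined state is a pair, one component from each; accept when both components accept. After merging equivalent states the machine shrinks.
        a   b   c  
>  q0   q1  q0  q0 
   q1   q1  q2  q0 
   q2   q1  q3  q0 
   q3   q4  q0  q0 
   q4   q5  q6  q6 
 * q5   q5  q6  q6 
 * q6   q4  q7  q7 
   q7   q4  q7  q7 
(> = start, * = accepting)

start=q0; accept=q5,q6; q0-a->q1; q0-b->q0; q0-c->q0; q1-a->q1; q1-b->q2; q1-c->q0; q2-a->q1; q2-b->q3; q2-c->q0; q3-a->q4; q3-b->q0; q3-c->q0; q4-a->q5; q4-b->q6; q4-c->q6; q5-a->q5; q5-b->q6; q5-c->q6; q6-a->q4; q6-b->q7; q6-c->q7; q7-a->q4; q7-b->q7; q7-c->q7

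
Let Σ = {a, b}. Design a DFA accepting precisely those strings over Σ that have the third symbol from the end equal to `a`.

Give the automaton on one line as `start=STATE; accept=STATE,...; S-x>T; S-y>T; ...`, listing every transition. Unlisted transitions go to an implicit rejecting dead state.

start=q0; accept=q7,q8,q9,q10; q0-a>q1; q0-b>q2; q1-a>q3; q1-b>q4; q2-a>q5; q2-b>q6; q3-a>q7; q3-b>q8; q4-a>q9; q4-b>q10; q5-a>q11; q5-b>q12; q6-a>q13; q6-b>q14; q7-a>q7; q7-b>q8; q8-a>q9; q8-b>q10; q9-a>q11; q9-b>q12; q10-a>q13; q10-b>q14; q11-a>q7; q11-b>q8; q12-a>q9; q12-b>q10; q13-a>q11; q13-b>q12; q14-a>q13; q14-b>q14

Because acceptance depends on a position counted from the end, the machine has to buffer the most recent 3 symbols. Make each state the string of the last up-to-3 symbols read; on input `x` shift the window left and append `x`. Accept when the buffered window has length 3 and begins with `a`.
          a    b  
>  q0     q1   q2 
   q1     q3   q4 
   q2     q5   q6 
   q3     q7   q8 
   q4     q9  q10 
   q5    q11  q12 
   q6    q13  q14 
 * q7     q7   q8 
 * q8     q9  q10 
 * q9    q11  q12 
 * q10   q13  q14 
   q11    q7   q8 
   q12    q9  q10 
   q13   q11  q12 
   q14   q13  q14 
(> = start, * = accepting)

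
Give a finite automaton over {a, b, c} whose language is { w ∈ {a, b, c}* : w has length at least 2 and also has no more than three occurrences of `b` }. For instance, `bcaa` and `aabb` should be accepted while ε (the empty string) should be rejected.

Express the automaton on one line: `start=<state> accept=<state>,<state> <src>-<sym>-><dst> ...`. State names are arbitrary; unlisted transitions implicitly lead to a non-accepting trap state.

start=q0 accept=q3,q4,q5,q6,q7,q8,q9 q0-a->q1 q0-b->q2 q0-c->q1 q1-a->q3 q1-b->q4 q1-c->q3 q2-a->q4 q2-b->q5 q2-c->q4 q3-a->q6 q3-b->q7 q3-c->q6 q4-a->q7 q4-b->q8 q4-c->q7 q5-a->q8 q5-b->q9 q5-c->q8 q6-a->q6 q6-b->q7 q6-c->q6 q7-a->q7 q7-b->q8 q7-c->q7 q8-a->q8 q8-b->q9 q8-c->q8 q9-a->q9 q9-b->q10 q9-c->q9 q10-a->q10 q10-b->q10 q10-c->q10

Handle the two conditions separately and then intersect. One (4 states) tracks the input length, saturating at 3; the other (5 states) tracks the count of `b`s, saturating at 4. Each combined state is a pair, one component from each; accept when both components accept.
An 11-state machine:
          a    b    c  
>  q0     q1   q2   q1 
   q1     q3   q4   q3 
   q2     q4   q5   q4 
 * q3     q6   q7   q6 
 * q4     q7   q8   q7 
 * q5     q8   q9   q8 
 * q6     q6   q7   q6 
 * q7     q7   q8   q7 
 * q8     q8   q9   q8 
 * q9     q9  q10   q9 
   q10   q10  q10  q10 
(> = start, * = accepting)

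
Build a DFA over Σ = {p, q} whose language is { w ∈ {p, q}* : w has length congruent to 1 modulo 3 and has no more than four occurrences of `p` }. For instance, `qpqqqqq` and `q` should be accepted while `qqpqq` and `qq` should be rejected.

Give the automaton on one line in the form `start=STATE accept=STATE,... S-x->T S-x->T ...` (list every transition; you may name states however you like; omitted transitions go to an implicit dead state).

start=S0 accept=S1,S2,S9,S10,S11 S0-p->S1 S0-q->S2 S1-p->S3 S1-q->S4 S2-p->S4 S2-q->S5 S3-p->S6 S3-q->S7 S4-p->S7 S4-q->S8 S5-p->S8 S5-q->S0 S6-p->S9 S6-q->S10 S7-p->S10 S7-q->S11 S8-p->S11 S8-q->S1 S9-p->S12 S9-q->S13 S10-p->S13 S10-q->S14 S11-p->S14 S11-q->S3 S12-p->S15 S12-q->S15 S13-p->S15 S13-q->S16 S14-p->S16 S14-q->S6 S15-p->S17 S15-q->S17 S16-p->S17 S16-q->S9 S17-p->S12 S17-q->S12

Build one automaton per condition and run them in lockstep. The first has 3 states tracking the input length modulo 3; the second has 6 states tracking the count of `p`s, saturating at 5. A product state is a pair (one from each), accepting exactly when both do.
          p    q  
>  S0     S1   S2 
 * S1     S3   S4 
 * S2     S4   S5 
   S3     S6   S7 
   S4     S7   S8 
   S5     S8   S0 
   S6     S9  S10 
   S7    S10  S11 
   S8    S11   S1 
 * S9    S12  S13 
 * S10   S13  S14 
 * S11   S14   S3 
   S12   S15  S15 
   S13   S15  S16 
   S14   S16   S6 
   S15   S17  S17 
   S16   S17   S9 
   S17   S12  S12 
(> = start, * = accepting)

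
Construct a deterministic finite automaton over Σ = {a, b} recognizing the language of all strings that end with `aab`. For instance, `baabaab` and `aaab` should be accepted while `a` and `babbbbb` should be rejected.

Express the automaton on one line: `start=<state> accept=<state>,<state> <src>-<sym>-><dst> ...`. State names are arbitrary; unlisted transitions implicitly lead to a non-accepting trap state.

start=q0 accept=q3 q0-a->q1 q0-b->q0 q1-a->q2 q1-b->q0 q2-a->q2 q2-b->q3 q3-a->q1 q3-b->q0

Remember how much of `aab` the current input suffix matches. State q0 means no match yet; q1 means the last symbol is `a`; q2 means the last 2 symbols are `aa`; q3 means the last 3 symbols are `aab`. Only q3 accepts. On a mismatch, fall back to the longest proper suffix that is still a prefix of `aab`.
        a   b  
>  q0   q1  q0 
   q1   q2  q0 
   q2   q2  q3 
 * q3   q1  q0 
(> = start, * = accepting)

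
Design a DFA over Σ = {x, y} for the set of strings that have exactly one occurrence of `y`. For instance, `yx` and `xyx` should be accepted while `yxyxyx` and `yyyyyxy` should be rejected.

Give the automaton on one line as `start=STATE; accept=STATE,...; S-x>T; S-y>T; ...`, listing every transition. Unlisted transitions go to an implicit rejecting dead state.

Only the number of `y`s matters, and only up to 2. Make a chain s0 → s1 → s2 advanced by each `y` (with s2 absorbing); every other symbol self-loops. The accepting set is {s1}.
With 3 states:
        x   y  
>  s0   s0  s1 
 * s1   s1  s2 
   s2   s2  s2 
(> = start, * = accepting)

start=s0; accept=s1; s0-x>s0; s0-y>s1; s1-x>s1; s1-y>s2; s2-x>s2; s2-y>s2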